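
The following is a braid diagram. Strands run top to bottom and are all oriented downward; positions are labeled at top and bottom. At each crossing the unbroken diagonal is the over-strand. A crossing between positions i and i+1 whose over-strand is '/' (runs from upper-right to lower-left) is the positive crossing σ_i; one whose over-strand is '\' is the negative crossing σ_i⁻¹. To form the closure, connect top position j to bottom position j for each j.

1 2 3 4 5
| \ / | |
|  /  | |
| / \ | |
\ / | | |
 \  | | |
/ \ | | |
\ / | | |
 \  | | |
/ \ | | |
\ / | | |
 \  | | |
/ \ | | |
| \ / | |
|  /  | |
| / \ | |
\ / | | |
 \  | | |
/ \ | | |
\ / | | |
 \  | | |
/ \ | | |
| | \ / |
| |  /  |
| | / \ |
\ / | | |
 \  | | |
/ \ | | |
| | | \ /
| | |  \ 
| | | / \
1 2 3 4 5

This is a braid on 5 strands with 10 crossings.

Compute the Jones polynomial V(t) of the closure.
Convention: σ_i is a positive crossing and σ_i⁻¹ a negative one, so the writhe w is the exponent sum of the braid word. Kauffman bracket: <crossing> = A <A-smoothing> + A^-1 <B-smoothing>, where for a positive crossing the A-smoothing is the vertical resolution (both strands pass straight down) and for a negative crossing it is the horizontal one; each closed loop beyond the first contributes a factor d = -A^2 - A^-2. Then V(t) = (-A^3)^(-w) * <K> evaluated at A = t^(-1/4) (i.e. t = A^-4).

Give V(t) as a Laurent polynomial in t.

1 - t^-1 + 3*t^-2 - 3*t^-3 + 3*t^-4 - 4*t^-5 + 3*t^-6 - 2*t^-7 + t^-8

Derivation:
Reading the diagram top to bottom ('/'-over between positions i,i+1 = s_i, '\'-over = s_i^-1): braid word = s2 s1^-1 s1^-1 s1^-1 s2 s1^-1 s1^-1 s3 s1^-1 s4^-1.
The presented braid s2 s1^-1 s1^-1 s1^-1 s2 s1^-1 s1^-1 s3 s1^-1 s4^-1 on 5 strands reduces by inverse Markov moves (closure unchanged at each step):
  Destabilize: the word has the form β·s4^-1 where s4^-1 occurs only as the final letter (β ∈ B_4); drop it and the last strand → 4 strands.
Reduced to β = s2 s1^-1 s1^-1 s1^-1 s2 s1^-1 s1^-1 s3 s1^-1 on 4 strands, 9 crossings.
Compute on β:
Braid: s2 s1^-1 s1^-1 s1^-1 s2 s1^-1 s1^-1 s3 s1^-1 on 4 strands, 9 crossings.
Writhe w = (#positive) - (#negative) = 3 - 6 = -3.
State-sum expansion of <K>. There are 2^9 = 512 states.
Smooth each crossing (0=||, 1=⌣⌢); contribution A^(Σ sign_k(1-2s_k)) * d^(L-1).
Tabulate the states by total A-exponent and number of loops L (A-exp: L × count):
  A^9: L=8 ×1
  A^7: L=7 ×9
  A^5: L=6 ×36
  A^3: L=5 ×84
  A^1: L=4 ×126
  A^-1: L=3 ×124, L=5 ×2
  A^-3: L=2 ×75, L=4 ×9
  A^-5: L=1 ×21, L=3 ×15
  A^-7: L=2 ×8, L=4 ×1
  A^-9: L=3 ×1
Each group contributes A^e * Σ count * d^(L-1):
Powers of d = -A^2 - A^-2: d^2 = A^4 + 2 + A^-4; d^3 = -A^6 - 3*A^2 - 3*A^-2 - A^-6; d^4 = A^8 + 4*A^4 + 6 + 4*A^-4 + A^-8; d^5 = -A^10 - 5*A^6 - 10*A^2 - 10*A^-2 - 5*A^-6 - A^-10; d^6 = A^12 + 6*A^8 + 15*A^4 + 20 + 15*A^-4 + 6*A^-8 + A^-12; d^7 = -A^14 - 7*A^10 - 21*A^6 - 35*A^2 - 35*A^-2 - 21*A^-6 - 7*A^-10 - A^-14.
  A^9 * (d^7) = -A^23 - 7*A^19 - 21*A^15 - 35*A^11 - 35*A^7 - 21*A^3 - 7*A^-1 - A^-5
  A^7 * (9*d^6) = 9*A^19 + 54*A^15 + 135*A^11 + 180*A^7 + 135*A^3 + 54*A^-1 + 9*A^-5
  A^5 * (36*d^5) = -36*A^15 - 180*A^11 - 360*A^7 - 360*A^3 - 180*A^-1 - 36*A^-5
  A^3 * (84*d^4) = 84*A^11 + 336*A^7 + 504*A^3 + 336*A^-1 + 84*A^-5
  A^1 * (126*d^3) = -126*A^7 - 378*A^3 - 378*A^-1 - 126*A^-5
  A^-1 * (124*d^2 + 2*d^4) = 2*A^7 + 132*A^3 + 260*A^-1 + 132*A^-5 + 2*A^-9
  A^-3 * (75*d + 9*d^3) = -9*A^3 - 102*A^-1 - 102*A^-5 - 9*A^-9
  A^-5 * (21 + 15*d^2) = 15*A^-1 + 51*A^-5 + 15*A^-9
  A^-7 * (8*d + d^3) = -A^-1 - 11*A^-5 - 11*A^-9 - A^-13
  A^-9 * (d^2) = A^-5 + 2*A^-9 + A^-13
Summing the groups: <K> = -A^23 + 2*A^19 - 3*A^15 + 4*A^11 - 3*A^7 + 3*A^3 - 3*A^-1 + A^-5 - A^-9
Normalise by the writhe: (-A^3)^(-w) = (-A^3)^(3) = -A^9, so f(A) = -A^9 * <K> = A^32 - 2*A^28 + 3*A^24 - 4*A^20 + 3*A^16 - 3*A^12 + 3*A^8 - A^4 + 1.
Substitute A = t^(-1/4), i.e. A^e → t^(-e/4): V(t) = 1 - t^-1 + 3*t^-2 - 3*t^-3 + 3*t^-4 - 4*t^-5 + 3*t^-6 - 2*t^-7 + t^-8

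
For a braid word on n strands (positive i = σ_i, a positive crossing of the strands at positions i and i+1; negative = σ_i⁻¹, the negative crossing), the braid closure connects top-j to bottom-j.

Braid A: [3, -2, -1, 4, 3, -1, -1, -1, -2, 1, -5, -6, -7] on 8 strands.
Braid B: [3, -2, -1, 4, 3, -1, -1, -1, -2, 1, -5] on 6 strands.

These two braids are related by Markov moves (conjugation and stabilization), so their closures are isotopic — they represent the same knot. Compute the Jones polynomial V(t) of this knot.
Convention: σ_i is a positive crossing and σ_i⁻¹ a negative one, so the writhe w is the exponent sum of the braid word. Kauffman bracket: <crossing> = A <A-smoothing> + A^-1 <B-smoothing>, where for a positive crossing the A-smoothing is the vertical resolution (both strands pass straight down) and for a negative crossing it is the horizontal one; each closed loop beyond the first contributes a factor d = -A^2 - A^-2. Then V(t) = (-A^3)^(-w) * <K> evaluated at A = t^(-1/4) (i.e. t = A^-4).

Markov-equivalent braids have isotopic closures, hence identical knot invariants. Strip the Markov moves from each word to reach a common short braid β, then compute V(t) once on β.
Braid A: s3 s2^-1 s1^-1 s4 s3 s1^-1 s1^-1 s1^-1 s2^-1 s1 s5^-1 s6^-1 s7^-1 on 8 strands reduces by inverse Markov moves (closure unchanged at each step):
  Destabilize: the word has the form β·s7^-1 where s7^-1 occurs only as the final letter (β ∈ B_7); drop it and the last strand → 7 strands.
  Destabilize: the word has the form β·s6^-1 where s6^-1 occurs only as the final letter (β ∈ B_6); drop it and the last strand → 6 strands.
  Destabilize: the word has the form β·s5^-1 where s5^-1 occurs only as the final letter (β ∈ B_5); drop it and the last strand → 5 strands.
Reduced to β = s3 s2^-1 s1^-1 s4 s3 s1^-1 s1^-1 s1^-1 s2^-1 s1 on 5 strands, 10 crossings.
Braid B: s3 s2^-1 s1^-1 s4 s3 s1^-1 s1^-1 s1^-1 s2^-1 s1 s5^-1 on 6 strands reduces by inverse Markov moves (closure unchanged at each step):
  Destabilize: the word has the form β·s5^-1 where s5^-1 occurs only as the final letter (β ∈ B_5); drop it and the last strand → 5 strands.
Reduced to β = s3 s2^-1 s1^-1 s4 s3 s1^-1 s1^-1 s1^-1 s2^-1 s1 on 5 strands, 10 crossings.
Both give the same β = s3 s2^-1 s1^-1 s4 s3 s1^-1 s1^-1 s1^-1 s2^-1 s1 on 5 strands, so one state sum suffices:
Braid: s3 s2^-1 s1^-1 s4 s3 s1^-1 s1^-1 s1^-1 s2^-1 s1 on 5 strands, 10 crossings.
Writhe w = (#positive) - (#negative) = 4 - 6 = -2.
State-sum expansion of <K>. There are 2^10 = 1024 states.
For each crossing: s=0 is the vertical smoothing, s=1 horizontal. Crossing k contributes A^(sign_k * (1 - 2*s_k)); loop factor d = -A^2 - A^-2.
Tabulate the states by total A-exponent and number of loops L (A-exp: L × count):
  A^10: L=7 ×1
  A^8: L=6 ×10
  A^6: L=5 ×42, L=7 ×3
  A^4: L=4 ×95, L=6 ×24, L=8 ×1
  A^2: L=3 ×124, L=5 ×76, L=7 ×10
  A^0: L=2 ×90, L=4 ×126, L=6 ×35, L=8 ×1
  A^-2: L=1 ×28, L=3 ×116, L=5 ×61, L=7 ×5
  A^-4: L=2 ×50, L=4 ×60, L=6 ×10
  A^-6: L=1 ×5, L=3 ×29, L=5 ×11
  A^-8: L=2 ×4, L=4 ×6
  A^-10: L=3 ×1
Each group contributes A^e * Σ count * d^(L-1):
Powers of d = -A^2 - A^-2: d^2 = A^4 + 2 + A^-4; d^3 = -A^6 - 3*A^2 - 3*A^-2 - A^-6; d^4 = A^8 + 4*A^4 + 6 + 4*A^-4 + A^-8; d^5 = -A^10 - 5*A^6 - 10*A^2 - 10*A^-2 - 5*A^-6 - A^-10; d^6 = A^12 + 6*A^8 + 15*A^4 + 20 + 15*A^-4 + 6*A^-8 + A^-12; d^7 = -A^14 - 7*A^10 - 21*A^6 - 35*A^2 - 35*A^-2 - 21*A^-6 - 7*A^-10 - A^-14.
  A^10 * (d^6) = A^22 + 6*A^18 + 15*A^14 + 20*A^10 + 15*A^6 + 6*A^2 + A^-2
  A^8 * (10*d^5) = -10*A^18 - 50*A^14 - 100*A^10 - 100*A^6 - 50*A^2 - 10*A^-2
  A^6 * (42*d^4 + 3*d^6) = 3*A^18 + 60*A^14 + 213*A^10 + 312*A^6 + 213*A^2 + 60*A^-2 + 3*A^-6
  A^4 * (95*d^3 + 24*d^5 + d^7) = -A^18 - 31*A^14 - 236*A^10 - 560*A^6 - 560*A^2 - 236*A^-2 - 31*A^-6 - A^-10
  A^2 * (124*d^2 + 76*d^4 + 10*d^6) = 10*A^14 + 136*A^10 + 578*A^6 + 904*A^2 + 578*A^-2 + 136*A^-6 + 10*A^-10
  A^0 * (90*d + 126*d^3 + 35*d^5 + d^7) = -A^14 - 42*A^10 - 322*A^6 - 853*A^2 - 853*A^-2 - 322*A^-6 - 42*A^-10 - A^-14
  A^-2 * (28 + 116*d^2 + 61*d^4 + 5*d^6) = 5*A^10 + 91*A^6 + 435*A^2 + 726*A^-2 + 435*A^-6 + 91*A^-10 + 5*A^-14
  A^-4 * (50*d + 60*d^3 + 10*d^5) = -10*A^6 - 110*A^2 - 330*A^-2 - 330*A^-6 - 110*A^-10 - 10*A^-14
  A^-6 * (5 + 29*d^2 + 11*d^4) = 11*A^2 + 73*A^-2 + 129*A^-6 + 73*A^-10 + 11*A^-14
  A^-8 * (4*d + 6*d^3) = -6*A^-2 - 22*A^-6 - 22*A^-10 - 6*A^-14
  A^-10 * (d^2) = A^-6 + 2*A^-10 + A^-14
Summing the groups: <K> = A^22 - 2*A^18 + 3*A^14 - 4*A^10 + 4*A^6 - 4*A^2 + 3*A^-2 - A^-6 + A^-10
Normalise by the writhe: (-A^3)^(-w) = (-A^3)^(2) = A^6, so f(A) = A^6 * <K> = A^28 - 2*A^24 + 3*A^20 - 4*A^16 + 4*A^12 - 4*A^8 + 3*A^4 - 1 + A^-4.
Substitute A = t^(-1/4), i.e. A^e → t^(-e/4): V(t) = t - 1 + 3*t^-1 - 4*t^-2 + 4*t^-3 - 4*t^-4 + 3*t^-5 - 2*t^-6 + t^-7

Answer: t - 1 + 3*t^-1 - 4*t^-2 + 4*t^-3 - 4*t^-4 + 3*t^-5 - 2*t^-6 + t^-7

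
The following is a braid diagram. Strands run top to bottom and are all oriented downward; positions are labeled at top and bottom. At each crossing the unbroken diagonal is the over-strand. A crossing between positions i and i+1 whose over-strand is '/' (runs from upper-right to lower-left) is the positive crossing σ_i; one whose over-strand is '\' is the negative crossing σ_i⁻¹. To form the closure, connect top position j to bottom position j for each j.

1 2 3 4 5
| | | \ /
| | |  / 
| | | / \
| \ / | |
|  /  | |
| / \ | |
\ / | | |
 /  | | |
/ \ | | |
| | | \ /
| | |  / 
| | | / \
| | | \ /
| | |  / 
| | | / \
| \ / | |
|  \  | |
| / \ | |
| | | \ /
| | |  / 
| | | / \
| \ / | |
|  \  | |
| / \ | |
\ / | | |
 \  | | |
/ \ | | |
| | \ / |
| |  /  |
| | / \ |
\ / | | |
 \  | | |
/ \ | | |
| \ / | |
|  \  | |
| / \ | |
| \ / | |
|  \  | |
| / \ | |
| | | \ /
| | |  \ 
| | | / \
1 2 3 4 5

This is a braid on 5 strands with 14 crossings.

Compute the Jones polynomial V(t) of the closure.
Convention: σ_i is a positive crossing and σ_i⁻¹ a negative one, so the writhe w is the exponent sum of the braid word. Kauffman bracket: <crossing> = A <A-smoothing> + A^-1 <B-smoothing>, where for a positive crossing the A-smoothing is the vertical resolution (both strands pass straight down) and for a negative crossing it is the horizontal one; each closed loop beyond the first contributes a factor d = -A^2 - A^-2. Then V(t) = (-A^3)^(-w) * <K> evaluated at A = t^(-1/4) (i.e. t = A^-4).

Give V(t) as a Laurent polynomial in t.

Reading the diagram top to bottom ('/'-over between positions i,i+1 = s_i, '\'-over = s_i^-1): braid word = s4 s2 s1 s4 s4 s2^-1 s4 s2^-1 s1^-1 s3 s1^-1 s2^-1 s2^-1 s4^-1.
The presented braid s4 s2 s1 s4 s4 s2^-1 s4 s2^-1 s1^-1 s3 s1^-1 s2^-1 s2^-1 s4^-1 on 5 strands reduces by inverse Markov moves (closure unchanged at each step):
  Deconjugate: the word is γ·β·γ⁻¹ with γ = s4 s2 (prefix) and γ⁻¹ = s2^-1 s4^-1 (suffix); strip both.
Reduced to β = s1 s4 s4 s2^-1 s4 s2^-1 s1^-1 s3 s1^-1 s2^-1 on 5 strands, 10 crossings.
Compute on β:
Braid: s1 s4 s4 s2^-1 s4 s2^-1 s1^-1 s3 s1^-1 s2^-1 on 5 strands, 10 crossings.
Writhe w = (#positive) - (#negative) = 5 - 5 = 0.
Enumerate smoothing states for the bracket polynomial. There are 2^10 = 1024 states.
Smooth each crossing (0=||, 1=⌣⌢); contribution A^(Σ sign_k(1-2s_k)) * d^(L-1).
Tabulate the states by total A-exponent and number of loops L (A-exp: L × count):
  A^10: L=6 ×1
  A^8: L=5 ×10
  A^6: L=4 ×40, L=6 ×5
  A^4: L=3 ×80, L=5 ×39, L=7 ×1
  A^2: L=2 ×79, L=4 ×117, L=6 ×14
  A^0: L=1 ×30, L=3 ×158, L=5 ×62, L=7 ×2
  A^-2: L=2 ×84, L=4 ×111, L=6 ×15
  A^-4: L=1 ×9, L=3 ×74, L=5 ×36, L=7 ×1
  A^-6: L=2 ×12, L=4 ×29, L=6 ×4
  A^-8: L=3 ×6, L=5 ×4
  A^-10: L=4 ×1
Each group contributes A^e * Σ count * d^(L-1):
Powers of d = -A^2 - A^-2: d^2 = A^4 + 2 + A^-4; d^3 = -A^6 - 3*A^2 - 3*A^-2 - A^-6; d^4 = A^8 + 4*A^4 + 6 + 4*A^-4 + A^-8; d^5 = -A^10 - 5*A^6 - 10*A^2 - 10*A^-2 - 5*A^-6 - A^-10; d^6 = A^12 + 6*A^8 + 15*A^4 + 20 + 15*A^-4 + 6*A^-8 + A^-12.
  A^10 * (d^5) = -A^20 - 5*A^16 - 10*A^12 - 10*A^8 - 5*A^4 - 1
  A^8 * (10*d^4) = 10*A^16 + 40*A^12 + 60*A^8 + 40*A^4 + 10
  A^6 * (40*d^3 + 5*d^5) = -5*A^16 - 65*A^12 - 170*A^8 - 170*A^4 - 65 - 5*A^-4
  A^4 * (80*d^2 + 39*d^4 + d^6) = A^16 + 45*A^12 + 251*A^8 + 414*A^4 + 251 + 45*A^-4 + A^-8
  A^2 * (79*d + 117*d^3 + 14*d^5) = -14*A^12 - 187*A^8 - 570*A^4 - 570 - 187*A^-4 - 14*A^-8
  A^0 * (30 + 158*d^2 + 62*d^4 + 2*d^6) = 2*A^12 + 74*A^8 + 436*A^4 + 758 + 436*A^-4 + 74*A^-8 + 2*A^-12
  A^-2 * (84*d + 111*d^3 + 15*d^5) = -15*A^8 - 186*A^4 - 567 - 567*A^-4 - 186*A^-8 - 15*A^-12
  A^-4 * (9 + 74*d^2 + 36*d^4 + d^6) = A^8 + 42*A^4 + 233 + 393*A^-4 + 233*A^-8 + 42*A^-12 + A^-16
  A^-6 * (12*d + 29*d^3 + 4*d^5) = -4*A^4 - 49 - 139*A^-4 - 139*A^-8 - 49*A^-12 - 4*A^-16
  A^-8 * (6*d^2 + 4*d^4) = 4 + 22*A^-4 + 36*A^-8 + 22*A^-12 + 4*A^-16
  A^-10 * (d^3) = -A^-4 - 3*A^-8 - 3*A^-12 - A^-16
Summing the groups: <K> = -A^20 + A^16 - 2*A^12 + 4*A^8 - 3*A^4 + 4 - 3*A^-4 + 2*A^-8 - A^-12
Normalise by the writhe: (-A^3)^(-w) = (-A^3)^(0) = 1, so f(A) = 1 * <K> = -A^20 + A^16 - 2*A^12 + 4*A^8 - 3*A^4 + 4 - 3*A^-4 + 2*A^-8 - A^-12.
Substitute A = t^(-1/4), i.e. A^e → t^(-e/4): V(t) = -t^3 + 2*t^2 - 3*t + 4 - 3*t^-1 + 4*t^-2 - 2*t^-3 + t^-4 - t^-5

Answer: -t^3 + 2*t^2 - 3*t + 4 - 3*t^-1 + 4*t^-2 - 2*t^-3 + t^-4 - t^-5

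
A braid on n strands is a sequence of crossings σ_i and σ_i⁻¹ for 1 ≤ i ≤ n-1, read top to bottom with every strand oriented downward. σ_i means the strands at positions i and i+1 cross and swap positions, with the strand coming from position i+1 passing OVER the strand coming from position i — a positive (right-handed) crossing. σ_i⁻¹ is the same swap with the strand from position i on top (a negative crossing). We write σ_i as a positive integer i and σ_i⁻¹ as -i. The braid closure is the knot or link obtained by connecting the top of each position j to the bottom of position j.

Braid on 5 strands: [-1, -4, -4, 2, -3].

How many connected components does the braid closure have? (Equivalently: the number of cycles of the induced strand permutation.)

2

Derivation:
Track the strand permutation on 5 strands, starting from identity.
  step 1: s1^-1 swaps positions 1,2 -> [2 1 3 4 5]
  step 2: s4^-1 swaps positions 4,5 -> [2 1 3 5 4]
  step 3: s4^-1 swaps positions 4,5 -> [2 1 3 4 5]
  step 4: s2 swaps positions 2,3 -> [2 3 1 4 5]
  step 5: s3^-1 swaps positions 3,4 -> [2 3 4 1 5]
Final permutation (position -> original strand): [2 3 4 1 5]
Closure components = cycle count of this permutation = 2.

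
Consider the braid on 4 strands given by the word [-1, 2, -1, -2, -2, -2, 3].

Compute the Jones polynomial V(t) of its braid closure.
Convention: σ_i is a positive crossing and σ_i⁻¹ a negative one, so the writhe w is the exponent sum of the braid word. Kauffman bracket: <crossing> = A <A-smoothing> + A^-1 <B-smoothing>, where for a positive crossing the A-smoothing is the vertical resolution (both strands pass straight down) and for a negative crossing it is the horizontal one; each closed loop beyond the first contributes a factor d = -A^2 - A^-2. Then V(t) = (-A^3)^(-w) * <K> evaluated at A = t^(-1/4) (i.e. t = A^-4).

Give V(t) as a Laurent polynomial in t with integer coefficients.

t^-1 - t^-2 + 2*t^-3 - t^-4 + t^-5 - t^-6

Derivation:
The presented braid s1^-1 s2 s1^-1 s2^-1 s2^-1 s2^-1 s3 on 4 strands reduces by inverse Markov moves (closure unchanged at each step):
  Destabilize: the word has the form β·s3 where s3 occurs only as the final letter (β ∈ B_3); drop it and the last strand → 3 strands.
Reduced to β = s1^-1 s2 s1^-1 s2^-1 s2^-1 s2^-1 on 3 strands, 6 crossings.
Compute on β:
Braid: s1^-1 s2 s1^-1 s2^-1 s2^-1 s2^-1 on 3 strands, 6 crossings.
Writhe w = (#positive) - (#negative) = 1 - 5 = -4.
Enumerate smoothing states for the bracket polynomial. There are 2^6 = 64 states.
For each crossing: s=0 is the vertical smoothing, s=1 horizontal. Crossing k contributes A^(sign_k * (1 - 2*s_k)); loop factor d = -A^2 - A^-2.
Tabulate the states by total A-exponent and number of loops L (A-exp: L × count):
  A^6: L=4 ×1
  A^4: L=3 ×6
  A^2: L=2 ×12, L=4 ×3
  A^0: L=1 ×9, L=3 ×10, L=5 ×1
  A^-2: L=2 ×12, L=4 ×3
  A^-4: L=1 ×2, L=3 ×4
  A^-6: L=2 ×1
Each group contributes A^e * Σ count * d^(L-1):
Powers of d = -A^2 - A^-2: d^2 = A^4 + 2 + A^-4; d^3 = -A^6 - 3*A^2 - 3*A^-2 - A^-6; d^4 = A^8 + 4*A^4 + 6 + 4*A^-4 + A^-8.
  A^6 * (d^3) = -A^12 - 3*A^8 - 3*A^4 - 1
  A^4 * (6*d^2) = 6*A^8 + 12*A^4 + 6
  A^2 * (12*d + 3*d^3) = -3*A^8 - 21*A^4 - 21 - 3*A^-4
  A^0 * (9 + 10*d^2 + d^4) = A^8 + 14*A^4 + 35 + 14*A^-4 + A^-8
  A^-2 * (12*d + 3*d^3) = -3*A^4 - 21 - 21*A^-4 - 3*A^-8
  A^-4 * (2 + 4*d^2) = 4 + 10*A^-4 + 4*A^-8
  A^-6 * (d) = -A^-4 - A^-8
Summing the groups: <K> = -A^12 + A^8 - A^4 + 2 - A^-4 + A^-8
Normalise by the writhe: (-A^3)^(-w) = (-A^3)^(4) = A^12, so f(A) = A^12 * <K> = -A^24 + A^20 - A^16 + 2*A^12 - A^8 + A^4.
Substitute A = t^(-1/4), i.e. A^e → t^(-e/4): V(t) = t^-1 - t^-2 + 2*t^-3 - t^-4 + t^-5 - t^-6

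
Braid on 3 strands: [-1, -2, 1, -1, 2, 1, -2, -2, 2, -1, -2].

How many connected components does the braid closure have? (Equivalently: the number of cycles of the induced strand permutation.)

2

Derivation:
Track the strand permutation on 3 strands, starting from identity.
  step 1: s1^-1 swaps positions 1,2 -> [2 1 3]
  step 2: s2^-1 swaps positions 2,3 -> [2 3 1]
  step 3: s1 swaps positions 1,2 -> [3 2 1]
  step 4: s1^-1 swaps positions 1,2 -> [2 3 1]
  step 5: s2 swaps positions 2,3 -> [2 1 3]
  step 6: s1 swaps positions 1,2 -> [1 2 3]
  step 7: s2^-1 swaps positions 2,3 -> [1 3 2]
  step 8: s2^-1 swaps positions 2,3 -> [1 2 3]
  step 9: s2 swaps positions 2,3 -> [1 3 2]
  step 10: s1^-1 swaps positions 1,2 -> [3 1 2]
  step 11: s2^-1 swaps positions 2,3 -> [3 2 1]
Final permutation (position -> original strand): [3 2 1]
Closure components = cycle count of this permutation = 2.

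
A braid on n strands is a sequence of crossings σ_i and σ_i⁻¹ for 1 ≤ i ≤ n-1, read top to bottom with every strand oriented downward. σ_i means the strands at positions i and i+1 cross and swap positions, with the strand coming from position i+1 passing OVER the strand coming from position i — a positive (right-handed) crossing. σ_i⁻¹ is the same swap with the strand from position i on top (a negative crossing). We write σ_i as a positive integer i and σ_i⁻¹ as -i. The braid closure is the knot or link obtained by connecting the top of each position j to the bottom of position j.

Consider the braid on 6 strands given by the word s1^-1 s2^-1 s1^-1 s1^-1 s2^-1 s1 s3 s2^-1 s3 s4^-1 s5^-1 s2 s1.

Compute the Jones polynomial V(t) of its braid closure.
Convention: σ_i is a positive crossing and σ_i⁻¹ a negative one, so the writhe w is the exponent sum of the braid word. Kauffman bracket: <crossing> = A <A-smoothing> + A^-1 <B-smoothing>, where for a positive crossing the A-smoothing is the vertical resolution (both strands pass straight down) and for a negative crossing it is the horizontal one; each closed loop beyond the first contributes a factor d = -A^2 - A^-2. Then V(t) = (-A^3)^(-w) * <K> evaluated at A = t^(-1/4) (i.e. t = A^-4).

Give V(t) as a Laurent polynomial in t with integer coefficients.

t^2 - t + 2 - 2*t^-1 + t^-2 - t^-3 + t^-4

Derivation:
The presented braid s1^-1 s2^-1 s1^-1 s1^-1 s2^-1 s1 s3 s2^-1 s3 s4^-1 s5^-1 s2 s1 on 6 strands reduces by inverse Markov moves (closure unchanged at each step):
  Deconjugate: the word is γ·β·γ⁻¹ with γ = s1^-1 s2^-1 (prefix) and γ⁻¹ = s2 s1 (suffix); strip both.
  Destabilize: the word has the form β·s5^-1 where s5^-1 occurs only as the final letter (β ∈ B_5); drop it and the last strand → 5 strands.
  Destabilize: the word has the form β·s4^-1 where s4^-1 occurs only as the final letter (β ∈ B_4); drop it and the last strand → 4 strands.
Reduced to β = s1^-1 s1^-1 s2^-1 s1 s3 s2^-1 s3 on 4 strands, 7 crossings.
Compute on β:
Braid: s1^-1 s1^-1 s2^-1 s1 s3 s2^-1 s3 on 4 strands, 7 crossings.
Writhe w = (#positive) - (#negative) = 3 - 4 = -1.
Enumerate smoothing states for the bracket polynomial. There are 2^7 = 128 states.
Smooth each crossing (0=||, 1=⌣⌢); contribution A^(Σ sign_k(1-2s_k)) * d^(L-1).
Tabulate the states by total A-exponent and number of loops L (A-exp: L × count):
  A^7: L=4 ×1
  A^5: L=3 ×7
  A^3: L=2 ×17, L=4 ×4
  A^1: L=1 ×14, L=3 ×20, L=5 ×1
  A^-1: L=2 ×27, L=4 ×8
  A^-3: L=1 ×5, L=3 ×15, L=5 ×1
  A^-5: L=2 ×4, L=4 ×3
  A^-7: L=3 ×1
Each group contributes A^e * Σ count * d^(L-1):
Powers of d = -A^2 - A^-2: d^2 = A^4 + 2 + A^-4; d^3 = -A^6 - 3*A^2 - 3*A^-2 - A^-6; d^4 = A^8 + 4*A^4 + 6 + 4*A^-4 + A^-8.
  A^7 * (d^3) = -A^13 - 3*A^9 - 3*A^5 - A
  A^5 * (7*d^2) = 7*A^9 + 14*A^5 + 7*A
  A^3 * (17*d + 4*d^3) = -4*A^9 - 29*A^5 - 29*A - 4*A^-3
  A^1 * (14 + 20*d^2 + d^4) = A^9 + 24*A^5 + 60*A + 24*A^-3 + A^-7
  A^-1 * (27*d + 8*d^3) = -8*A^5 - 51*A - 51*A^-3 - 8*A^-7
  A^-3 * (5 + 15*d^2 + d^4) = A^5 + 19*A + 41*A^-3 + 19*A^-7 + A^-11
  A^-5 * (4*d + 3*d^3) = -3*A - 13*A^-3 - 13*A^-7 - 3*A^-11
  A^-7 * (d^2) = A^-3 + 2*A^-7 + A^-11
Summing the groups: <K> = -A^13 + A^9 - A^5 + 2*A - 2*A^-3 + A^-7 - A^-11
Normalise by the writhe: (-A^3)^(-w) = (-A^3)^(1) = -A^3, so f(A) = -A^3 * <K> = A^16 - A^12 + A^8 - 2*A^4 + 2 - A^-4 + A^-8.
Substitute A = t^(-1/4), i.e. A^e → t^(-e/4): V(t) = t^2 - t + 2 - 2*t^-1 + t^-2 - t^-3 + t^-4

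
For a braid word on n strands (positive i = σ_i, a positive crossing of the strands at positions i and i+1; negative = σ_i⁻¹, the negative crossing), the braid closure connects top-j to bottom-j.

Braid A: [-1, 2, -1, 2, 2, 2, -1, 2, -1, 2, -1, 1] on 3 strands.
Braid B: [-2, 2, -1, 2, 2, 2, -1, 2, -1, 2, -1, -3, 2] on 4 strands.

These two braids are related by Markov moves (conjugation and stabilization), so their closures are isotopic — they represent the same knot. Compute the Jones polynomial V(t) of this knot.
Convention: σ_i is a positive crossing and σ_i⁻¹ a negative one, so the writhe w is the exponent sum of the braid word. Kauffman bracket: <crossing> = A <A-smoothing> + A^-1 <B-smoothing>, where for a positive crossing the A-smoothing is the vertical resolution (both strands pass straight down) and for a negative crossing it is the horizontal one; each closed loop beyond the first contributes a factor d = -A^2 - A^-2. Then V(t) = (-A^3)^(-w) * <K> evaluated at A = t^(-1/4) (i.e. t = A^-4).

Markov-equivalent braids have isotopic closures, hence identical knot invariants. Strip the Markov moves from each word to reach a common short braid β, then compute V(t) once on β.
Braid A: s1^-1 s2 s1^-1 s2 s2 s2 s1^-1 s2 s1^-1 s2 s1^-1 s1 on 3 strands reduces by inverse Markov moves (closure unchanged at each step):
  Deconjugate: the word is γ·β·γ⁻¹ with γ = s1^-1 (prefix) and γ⁻¹ = s1 (suffix); strip both.
Reduced to β = s2 s1^-1 s2 s2 s2 s1^-1 s2 s1^-1 s2 s1^-1 on 3 strands, 10 crossings.
Braid B: s2^-1 s2 s1^-1 s2 s2 s2 s1^-1 s2 s1^-1 s2 s1^-1 s3^-1 s2 on 4 strands reduces by inverse Markov moves (closure unchanged at each step):
  Deconjugate: the word is γ·β·γ⁻¹ with γ = s2^-1 (prefix) and γ⁻¹ = s2 (suffix); strip both.
  Destabilize: the word has the form β·s3^-1 where s3^-1 occurs only as the final letter (β ∈ B_3); drop it and the last strand → 3 strands.
Reduced to β = s2 s1^-1 s2 s2 s2 s1^-1 s2 s1^-1 s2 s1^-1 on 3 strands, 10 crossings.
Both give the same β = s2 s1^-1 s2 s2 s2 s1^-1 s2 s1^-1 s2 s1^-1 on 3 strands, so one state sum suffices:
Braid: s2 s1^-1 s2 s2 s2 s1^-1 s2 s1^-1 s2 s1^-1 on 3 strands, 10 crossings.
Writhe w = (#positive) - (#negative) = 6 - 4 = 2.
Enumerate smoothing states for the bracket polynomial. There are 2^10 = 1024 states.
For each crossing: s=0 is the vertical smoothing, s=1 horizontal. Crossing k contributes A^(sign_k * (1 - 2*s_k)); loop factor d = -A^2 - A^-2.
Tabulate the states by total A-exponent and number of loops L (A-exp: L × count):
  A^10: L=5 ×1
  A^8: L=4 ×10
  A^6: L=3 ×42, L=5 ×3
  A^4: L=2 ×90, L=4 ×29, L=6 ×1
  A^2: L=1 ×87, L=3 ×110, L=5 ×13
  A^0: L=2 ×179, L=4 ×71, L=6 ×2
  A^-2: L=3 ×187, L=5 ×23
  A^-4: L=4 ×117, L=6 ×3
  A^-6: L=5 ×45
  A^-8: L=6 ×10
  A^-10: L=7 ×1
Each group contributes A^e * Σ count * d^(L-1):
Powers of d = -A^2 - A^-2: d^2 = A^4 + 2 + A^-4; d^3 = -A^6 - 3*A^2 - 3*A^-2 - A^-6; d^4 = A^8 + 4*A^4 + 6 + 4*A^-4 + A^-8; d^5 = -A^10 - 5*A^6 - 10*A^2 - 10*A^-2 - 5*A^-6 - A^-10; d^6 = A^12 + 6*A^8 + 15*A^4 + 20 + 15*A^-4 + 6*A^-8 + A^-12.
  A^10 * (d^4) = A^18 + 4*A^14 + 6*A^10 + 4*A^6 + A^2
  A^8 * (10*d^3) = -10*A^14 - 30*A^10 - 30*A^6 - 10*A^2
  A^6 * (42*d^2 + 3*d^4) = 3*A^14 + 54*A^10 + 102*A^6 + 54*A^2 + 3*A^-2
  A^4 * (90*d + 29*d^3 + d^5) = -A^14 - 34*A^10 - 187*A^6 - 187*A^2 - 34*A^-2 - A^-6
  A^2 * (87 + 110*d^2 + 13*d^4) = 13*A^10 + 162*A^6 + 385*A^2 + 162*A^-2 + 13*A^-6
  A^0 * (179*d + 71*d^3 + 2*d^5) = -2*A^10 - 81*A^6 - 412*A^2 - 412*A^-2 - 81*A^-6 - 2*A^-10
  A^-2 * (187*d^2 + 23*d^4) = 23*A^6 + 279*A^2 + 512*A^-2 + 279*A^-6 + 23*A^-10
  A^-4 * (117*d^3 + 3*d^5) = -3*A^6 - 132*A^2 - 381*A^-2 - 381*A^-6 - 132*A^-10 - 3*A^-14
  A^-6 * (45*d^4) = 45*A^2 + 180*A^-2 + 270*A^-6 + 180*A^-10 + 45*A^-14
  A^-8 * (10*d^5) = -10*A^2 - 50*A^-2 - 100*A^-6 - 100*A^-10 - 50*A^-14 - 10*A^-18
  A^-10 * (d^6) = A^2 + 6*A^-2 + 15*A^-6 + 20*A^-10 + 15*A^-14 + 6*A^-18 + A^-22
Summing the groups: <K> = A^18 - 4*A^14 + 7*A^10 - 10*A^6 + 14*A^2 - 14*A^-2 + 14*A^-6 - 11*A^-10 + 7*A^-14 - 4*A^-18 + A^-22
Normalise by the writhe: (-A^3)^(-w) = (-A^3)^(-2) = A^-6, so f(A) = A^-6 * <K> = A^12 - 4*A^8 + 7*A^4 - 10 + 14*A^-4 - 14*A^-8 + 14*A^-12 - 11*A^-16 + 7*A^-20 - 4*A^-24 + A^-28.
Substitute A = t^(-1/4), i.e. A^e → t^(-e/4): V(t) = t^7 - 4*t^6 + 7*t^5 - 11*t^4 + 14*t^3 - 14*t^2 + 14*t - 10 + 7*t^-1 - 4*t^-2 + t^-3

Answer: t^7 - 4*t^6 + 7*t^5 - 11*t^4 + 14*t^3 - 14*t^2 + 14*t - 10 + 7*t^-1 - 4*t^-2 + t^-3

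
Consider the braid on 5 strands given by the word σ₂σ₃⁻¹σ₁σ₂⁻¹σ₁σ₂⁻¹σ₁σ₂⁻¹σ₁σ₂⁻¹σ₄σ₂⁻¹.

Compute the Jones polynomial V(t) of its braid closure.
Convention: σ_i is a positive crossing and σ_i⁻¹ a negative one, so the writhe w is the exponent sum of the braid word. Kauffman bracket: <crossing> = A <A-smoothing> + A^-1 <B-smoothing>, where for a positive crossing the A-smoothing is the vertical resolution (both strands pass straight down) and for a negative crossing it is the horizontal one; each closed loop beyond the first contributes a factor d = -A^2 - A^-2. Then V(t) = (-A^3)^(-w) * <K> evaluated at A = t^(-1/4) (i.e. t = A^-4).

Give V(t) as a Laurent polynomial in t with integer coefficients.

t^4 - 4*t^3 + 6*t^2 - 7*t + 9 - 7*t^-1 + 6*t^-2 - 4*t^-3 + t^-4

Derivation:
The presented braid s2 s3^-1 s1 s2^-1 s1 s2^-1 s1 s2^-1 s1 s2^-1 s4 s2^-1 on 5 strands reduces by inverse Markov moves (closure unchanged at each step):
  Deconjugate: the word is γ·β·γ⁻¹ with γ = s2 (prefix) and γ⁻¹ = s2^-1 (suffix); strip both.
  Destabilize: the word has the form β·s4 where s4 occurs only as the final letter (β ∈ B_4); drop it and the last strand → 4 strands.
Reduced to β = s3^-1 s1 s2^-1 s1 s2^-1 s1 s2^-1 s1 s2^-1 on 4 strands, 9 crossings.
Compute on β:
Braid: s3^-1 s1 s2^-1 s1 s2^-1 s1 s2^-1 s1 s2^-1 on 4 strands, 9 crossings.
Writhe w = (#positive) - (#negative) = 4 - 5 = -1.
State-sum expansion of <K>. There are 2^9 = 512 states.
For each crossing: s=0 is the vertical smoothing, s=1 horizontal. Crossing k contributes A^(sign_k * (1 - 2*s_k)); loop factor d = -A^2 - A^-2.
Tabulate the states by total A-exponent and number of loops L (A-exp: L × count):
  A^9: L=5 ×1
  A^7: L=4 ×8, L=6 ×1
  A^5: L=3 ×28, L=5 ×8
  A^3: L=2 ×52, L=4 ×32
  A^1: L=1 ×45, L=3 ×77, L=5 ×4
  A^-1: L=2 ×97, L=4 ×29
  A^-3: L=3 ×80, L=5 ×4
  A^-5: L=4 ×36
  A^-7: L=5 ×9
  A^-9: L=6 ×1
Each group contributes A^e * Σ count * d^(L-1):
Powers of d = -A^2 - A^-2: d^2 = A^4 + 2 + A^-4; d^3 = -A^6 - 3*A^2 - 3*A^-2 - A^-6; d^4 = A^8 + 4*A^4 + 6 + 4*A^-4 + A^-8; d^5 = -A^10 - 5*A^6 - 10*A^2 - 10*A^-2 - 5*A^-6 - A^-10.
  A^9 * (d^4) = A^17 + 4*A^13 + 6*A^9 + 4*A^5 + A
  A^7 * (8*d^3 + d^5) = -A^17 - 13*A^13 - 34*A^9 - 34*A^5 - 13*A - A^-3
  A^5 * (28*d^2 + 8*d^4) = 8*A^13 + 60*A^9 + 104*A^5 + 60*A + 8*A^-3
  A^3 * (52*d + 32*d^3) = -32*A^9 - 148*A^5 - 148*A - 32*A^-3
  A^1 * (45 + 77*d^2 + 4*d^4) = 4*A^9 + 93*A^5 + 223*A + 93*A^-3 + 4*A^-7
  A^-1 * (97*d + 29*d^3) = -29*A^5 - 184*A - 184*A^-3 - 29*A^-7
  A^-3 * (80*d^2 + 4*d^4) = 4*A^5 + 96*A + 184*A^-3 + 96*A^-7 + 4*A^-11
  A^-5 * (36*d^3) = -36*A - 108*A^-3 - 108*A^-7 - 36*A^-11
  A^-7 * (9*d^4) = 9*A + 36*A^-3 + 54*A^-7 + 36*A^-11 + 9*A^-15
  A^-9 * (d^5) = -A - 5*A^-3 - 10*A^-7 - 10*A^-11 - 5*A^-15 - A^-19
Summing the groups: <K> = -A^13 + 4*A^9 - 6*A^5 + 7*A - 9*A^-3 + 7*A^-7 - 6*A^-11 + 4*A^-15 - A^-19
Normalise by the writhe: (-A^3)^(-w) = (-A^3)^(1) = -A^3, so f(A) = -A^3 * <K> = A^16 - 4*A^12 + 6*A^8 - 7*A^4 + 9 - 7*A^-4 + 6*A^-8 - 4*A^-12 + A^-16.
Substitute A = t^(-1/4), i.e. A^e → t^(-e/4): V(t) = t^4 - 4*t^3 + 6*t^2 - 7*t + 9 - 7*t^-1 + 6*t^-2 - 4*t^-3 + t^-4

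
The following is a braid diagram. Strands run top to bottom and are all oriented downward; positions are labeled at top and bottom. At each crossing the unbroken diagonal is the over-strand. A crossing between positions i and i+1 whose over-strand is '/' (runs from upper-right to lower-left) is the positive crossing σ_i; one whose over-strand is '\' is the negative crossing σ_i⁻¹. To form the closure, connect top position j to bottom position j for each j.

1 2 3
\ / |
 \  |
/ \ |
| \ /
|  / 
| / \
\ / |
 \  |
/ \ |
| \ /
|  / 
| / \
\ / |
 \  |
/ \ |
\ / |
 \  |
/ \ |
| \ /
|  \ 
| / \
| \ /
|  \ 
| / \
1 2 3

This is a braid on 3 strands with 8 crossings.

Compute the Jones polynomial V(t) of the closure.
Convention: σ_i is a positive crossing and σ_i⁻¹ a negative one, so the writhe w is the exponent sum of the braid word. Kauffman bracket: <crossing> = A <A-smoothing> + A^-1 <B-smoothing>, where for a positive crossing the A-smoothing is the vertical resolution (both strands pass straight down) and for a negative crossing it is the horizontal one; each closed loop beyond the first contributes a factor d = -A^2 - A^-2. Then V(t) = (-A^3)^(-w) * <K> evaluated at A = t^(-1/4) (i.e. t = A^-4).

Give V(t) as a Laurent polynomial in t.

2*t^-1 - 2*t^-2 + 3*t^-3 - 3*t^-4 + 2*t^-5 - 2*t^-6 + t^-7

Derivation:
Reading the diagram top to bottom ('/'-over between positions i,i+1 = s_i, '\'-over = s_i^-1): braid word = s1^-1 s2 s1^-1 s2 s1^-1 s1^-1 s2^-1 s2^-1.
Braid: s1^-1 s2 s1^-1 s2 s1^-1 s1^-1 s2^-1 s2^-1 on 3 strands, 8 crossings.
Writhe w = (#positive) - (#negative) = 2 - 6 = -4.
Enumerate smoothing states for the bracket polynomial. There are 2^8 = 256 states.
Each crossing splits two ways (0=vertical, 1=horizontal). The state's weight is A^(#A-smoothings - #B-smoothings) * d^(loops - 1).
Tabulate the states by total A-exponent and number of loops L (A-exp: L × count):
  A^8: L=5 ×1
  A^6: L=4 ×8
  A^4: L=3 ×26, L=5 ×2
  A^2: L=2 ×41, L=4 ×15
  A^0: L=1 ×26, L=3 ×43, L=5 ×1
  A^-2: L=2 ×47, L=4 ×9
  A^-4: L=1 ×11, L=3 ×16, L=5 ×1
  A^-6: L=2 ×6, L=4 ×2
  A^-8: L=3 ×1
Each group contributes A^e * Σ count * d^(L-1):
Powers of d = -A^2 - A^-2: d^2 = A^4 + 2 + A^-4; d^3 = -A^6 - 3*A^2 - 3*A^-2 - A^-6; d^4 = A^8 + 4*A^4 + 6 + 4*A^-4 + A^-8.
  A^8 * (d^4) = A^16 + 4*A^12 + 6*A^8 + 4*A^4 + 1
  A^6 * (8*d^3) = -8*A^12 - 24*A^8 - 24*A^4 - 8
  A^4 * (26*d^2 + 2*d^4) = 2*A^12 + 34*A^8 + 64*A^4 + 34 + 2*A^-4
  A^2 * (41*d + 15*d^3) = -15*A^8 - 86*A^4 - 86 - 15*A^-4
  A^0 * (26 + 43*d^2 + d^4) = A^8 + 47*A^4 + 118 + 47*A^-4 + A^-8
  A^-2 * (47*d + 9*d^3) = -9*A^4 - 74 - 74*A^-4 - 9*A^-8
  A^-4 * (11 + 16*d^2 + d^4) = A^4 + 20 + 49*A^-4 + 20*A^-8 + A^-12
  A^-6 * (6*d + 2*d^3) = -2 - 12*A^-4 - 12*A^-8 - 2*A^-12
  A^-8 * (d^2) = A^-4 + 2*A^-8 + A^-12
Summing the groups: <K> = A^16 - 2*A^12 + 2*A^8 - 3*A^4 + 3 - 2*A^-4 + 2*A^-8
Normalise by the writhe: (-A^3)^(-w) = (-A^3)^(4) = A^12, so f(A) = A^12 * <K> = A^28 - 2*A^24 + 2*A^20 - 3*A^16 + 3*A^12 - 2*A^8 + 2*A^4.
Substitute A = t^(-1/4), i.e. A^e → t^(-e/4): V(t) = 2*t^-1 - 2*t^-2 + 3*t^-3 - 3*t^-4 + 2*t^-5 - 2*t^-6 + t^-7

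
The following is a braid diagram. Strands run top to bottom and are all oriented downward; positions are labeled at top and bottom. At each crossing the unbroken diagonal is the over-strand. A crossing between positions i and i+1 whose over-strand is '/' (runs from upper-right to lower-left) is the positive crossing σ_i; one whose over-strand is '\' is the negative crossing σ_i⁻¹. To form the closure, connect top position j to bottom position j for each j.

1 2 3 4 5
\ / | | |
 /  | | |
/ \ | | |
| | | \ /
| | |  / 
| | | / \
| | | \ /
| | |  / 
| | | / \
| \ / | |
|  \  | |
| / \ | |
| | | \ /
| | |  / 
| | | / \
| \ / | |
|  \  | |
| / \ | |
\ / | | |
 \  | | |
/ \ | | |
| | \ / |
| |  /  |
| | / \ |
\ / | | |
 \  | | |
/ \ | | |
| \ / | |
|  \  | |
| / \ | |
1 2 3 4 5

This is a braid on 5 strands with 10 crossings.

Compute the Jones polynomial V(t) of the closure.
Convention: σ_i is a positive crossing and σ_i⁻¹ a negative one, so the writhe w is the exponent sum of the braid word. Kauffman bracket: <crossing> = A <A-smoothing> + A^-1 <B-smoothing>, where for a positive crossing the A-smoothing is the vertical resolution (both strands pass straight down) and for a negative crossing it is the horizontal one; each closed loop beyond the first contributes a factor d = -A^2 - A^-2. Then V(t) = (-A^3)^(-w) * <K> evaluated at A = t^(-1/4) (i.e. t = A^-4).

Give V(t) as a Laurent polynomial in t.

Reading the diagram top to bottom ('/'-over between positions i,i+1 = s_i, '\'-over = s_i^-1): braid word = s1 s4 s4 s2^-1 s4 s2^-1 s1^-1 s3 s1^-1 s2^-1.
Braid: s1 s4 s4 s2^-1 s4 s2^-1 s1^-1 s3 s1^-1 s2^-1 on 5 strands, 10 crossings.
Writhe w = (#positive) - (#negative) = 5 - 5 = 0.
Enumerate smoothing states for the bracket polynomial. There are 2^10 = 1024 states.
Smooth each crossing (0=||, 1=⌣⌢); contribution A^(Σ sign_k(1-2s_k)) * d^(L-1).
Tabulate the states by total A-exponent and number of loops L (A-exp: L × count):
  A^10: L=6 ×1
  A^8: L=5 ×10
  A^6: L=4 ×40, L=6 ×5
  A^4: L=3 ×80, L=5 ×39, L=7 ×1
  A^2: L=2 ×79, L=4 ×117, L=6 ×14
  A^0: L=1 ×30, L=3 ×158, L=5 ×62, L=7 ×2
  A^-2: L=2 ×84, L=4 ×111, L=6 ×15
  A^-4: L=1 ×9, L=3 ×74, L=5 ×36, L=7 ×1
  A^-6: L=2 ×12, L=4 ×29, L=6 ×4
  A^-8: L=3 ×6, L=5 ×4
  A^-10: L=4 ×1
Each group contributes A^e * Σ count * d^(L-1):
Powers of d = -A^2 - A^-2: d^2 = A^4 + 2 + A^-4; d^3 = -A^6 - 3*A^2 - 3*A^-2 - A^-6; d^4 = A^8 + 4*A^4 + 6 + 4*A^-4 + A^-8; d^5 = -A^10 - 5*A^6 - 10*A^2 - 10*A^-2 - 5*A^-6 - A^-10; d^6 = A^12 + 6*A^8 + 15*A^4 + 20 + 15*A^-4 + 6*A^-8 + A^-12.
  A^10 * (d^5) = -A^20 - 5*A^16 - 10*A^12 - 10*A^8 - 5*A^4 - 1
  A^8 * (10*d^4) = 10*A^16 + 40*A^12 + 60*A^8 + 40*A^4 + 10
  A^6 * (40*d^3 + 5*d^5) = -5*A^16 - 65*A^12 - 170*A^8 - 170*A^4 - 65 - 5*A^-4
  A^4 * (80*d^2 + 39*d^4 + d^6) = A^16 + 45*A^12 + 251*A^8 + 414*A^4 + 251 + 45*A^-4 + A^-8
  A^2 * (79*d + 117*d^3 + 14*d^5) = -14*A^12 - 187*A^8 - 570*A^4 - 570 - 187*A^-4 - 14*A^-8
  A^0 * (30 + 158*d^2 + 62*d^4 + 2*d^6) = 2*A^12 + 74*A^8 + 436*A^4 + 758 + 436*A^-4 + 74*A^-8 + 2*A^-12
  A^-2 * (84*d + 111*d^3 + 15*d^5) = -15*A^8 - 186*A^4 - 567 - 567*A^-4 - 186*A^-8 - 15*A^-12
  A^-4 * (9 + 74*d^2 + 36*d^4 + d^6) = A^8 + 42*A^4 + 233 + 393*A^-4 + 233*A^-8 + 42*A^-12 + A^-16
  A^-6 * (12*d + 29*d^3 + 4*d^5) = -4*A^4 - 49 - 139*A^-4 - 139*A^-8 - 49*A^-12 - 4*A^-16
  A^-8 * (6*d^2 + 4*d^4) = 4 + 22*A^-4 + 36*A^-8 + 22*A^-12 + 4*A^-16
  A^-10 * (d^3) = -A^-4 - 3*A^-8 - 3*A^-12 - A^-16
Summing the groups: <K> = -A^20 + A^16 - 2*A^12 + 4*A^8 - 3*A^4 + 4 - 3*A^-4 + 2*A^-8 - A^-12
Normalise by the writhe: (-A^3)^(-w) = (-A^3)^(0) = 1, so f(A) = 1 * <K> = -A^20 + A^16 - 2*A^12 + 4*A^8 - 3*A^4 + 4 - 3*A^-4 + 2*A^-8 - A^-12.
Substitute A = t^(-1/4), i.e. A^e → t^(-e/4): V(t) = -t^3 + 2*t^2 - 3*t + 4 - 3*t^-1 + 4*t^-2 - 2*t^-3 + t^-4 - t^-5

Answer: -t^3 + 2*t^2 - 3*t + 4 - 3*t^-1 + 4*t^-2 - 2*t^-3 + t^-4 - t^-5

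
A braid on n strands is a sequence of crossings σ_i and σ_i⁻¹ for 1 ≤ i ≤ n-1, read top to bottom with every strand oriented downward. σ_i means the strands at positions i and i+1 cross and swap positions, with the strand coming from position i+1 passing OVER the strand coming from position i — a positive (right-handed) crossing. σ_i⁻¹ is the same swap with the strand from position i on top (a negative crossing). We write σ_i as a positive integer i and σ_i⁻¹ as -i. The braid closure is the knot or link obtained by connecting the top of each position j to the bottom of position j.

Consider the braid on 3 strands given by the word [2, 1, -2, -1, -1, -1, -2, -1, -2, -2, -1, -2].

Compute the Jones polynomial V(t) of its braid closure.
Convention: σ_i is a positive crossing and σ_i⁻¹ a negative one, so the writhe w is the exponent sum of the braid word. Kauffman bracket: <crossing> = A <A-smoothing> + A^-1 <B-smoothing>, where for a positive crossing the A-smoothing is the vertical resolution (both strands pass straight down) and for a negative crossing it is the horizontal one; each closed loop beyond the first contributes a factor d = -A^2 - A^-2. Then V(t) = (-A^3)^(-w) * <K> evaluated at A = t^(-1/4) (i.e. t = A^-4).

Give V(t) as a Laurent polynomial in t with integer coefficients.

t^-3 + t^-5 - t^-6 + t^-7 - t^-8 + t^-9 - t^-10

Derivation:
The presented braid s2 s1 s2^-1 s1^-1 s1^-1 s1^-1 s2^-1 s1^-1 s2^-1 s2^-1 s1^-1 s2^-1 on 3 strands reduces by inverse Markov moves (closure unchanged at each step):
  Deconjugate: the word is γ·β·γ⁻¹ with γ = s2 (prefix) and γ⁻¹ = s2^-1 (suffix); strip both.
  Deconjugate: the word is γ·β·γ⁻¹ with γ = s1 (prefix) and γ⁻¹ = s1^-1 (suffix); strip both.
Reduced to β = s2^-1 s1^-1 s1^-1 s1^-1 s2^-1 s1^-1 s2^-1 s2^-1 on 3 strands, 8 crossings.
Compute on β:
Braid: s2^-1 s1^-1 s1^-1 s1^-1 s2^-1 s1^-1 s2^-1 s2^-1 on 3 strands, 8 crossings.
Writhe w = (#positive) - (#negative) = 0 - 8 = -8.
State-sum expansion of <K>. There are 2^8 = 256 states.
Smooth each crossing (0=||, 1=⌣⌢); contribution A^(Σ sign_k(1-2s_k)) * d^(L-1).
Tabulate the states by total A-exponent and number of loops L (A-exp: L × count):
  A^8: L=5 ×1
  A^6: L=4 ×6, L=6 ×2
  A^4: L=3 ×15, L=5 ×13
  A^2: L=2 ×18, L=4 ×38
  A^0: L=1 ×9, L=3 ×59, L=5 ×2
  A^-2: L=2 ×48, L=4 ×8
  A^-4: L=1 ×16, L=3 ×12
  A^-6: L=2 ×8
  A^-8: L=3 ×1
Each group contributes A^e * Σ count * d^(L-1):
Powers of d = -A^2 - A^-2: d^2 = A^4 + 2 + A^-4; d^3 = -A^6 - 3*A^2 - 3*A^-2 - A^-6; d^4 = A^8 + 4*A^4 + 6 + 4*A^-4 + A^-8; d^5 = -A^10 - 5*A^6 - 10*A^2 - 10*A^-2 - 5*A^-6 - A^-10.
  A^8 * (d^4) = A^16 + 4*A^12 + 6*A^8 + 4*A^4 + 1
  A^6 * (6*d^3 + 2*d^5) = -2*A^16 - 16*A^12 - 38*A^8 - 38*A^4 - 16 - 2*A^-4
  A^4 * (15*d^2 + 13*d^4) = 13*A^12 + 67*A^8 + 108*A^4 + 67 + 13*A^-4
  A^2 * (18*d + 38*d^3) = -38*A^8 - 132*A^4 - 132 - 38*A^-4
  A^0 * (9 + 59*d^2 + 2*d^4) = 2*A^8 + 67*A^4 + 139 + 67*A^-4 + 2*A^-8
  A^-2 * (48*d + 8*d^3) = -8*A^4 - 72 - 72*A^-4 - 8*A^-8
  A^-4 * (16 + 12*d^2) = 12 + 40*A^-4 + 12*A^-8
  A^-6 * (8*d) = -8*A^-4 - 8*A^-8
  A^-8 * (d^2) = A^-4 + 2*A^-8 + A^-12
Summing the groups: <K> = -A^16 + A^12 - A^8 + A^4 - 1 + A^-4 + A^-12
Normalise by the writhe: (-A^3)^(-w) = (-A^3)^(8) = A^24, so f(A) = A^24 * <K> = -A^40 + A^36 - A^32 + A^28 - A^24 + A^20 + A^12.
Substitute A = t^(-1/4), i.e. A^e → t^(-e/4): V(t) = t^-3 + t^-5 - t^-6 + t^-7 - t^-8 + t^-9 - t^-10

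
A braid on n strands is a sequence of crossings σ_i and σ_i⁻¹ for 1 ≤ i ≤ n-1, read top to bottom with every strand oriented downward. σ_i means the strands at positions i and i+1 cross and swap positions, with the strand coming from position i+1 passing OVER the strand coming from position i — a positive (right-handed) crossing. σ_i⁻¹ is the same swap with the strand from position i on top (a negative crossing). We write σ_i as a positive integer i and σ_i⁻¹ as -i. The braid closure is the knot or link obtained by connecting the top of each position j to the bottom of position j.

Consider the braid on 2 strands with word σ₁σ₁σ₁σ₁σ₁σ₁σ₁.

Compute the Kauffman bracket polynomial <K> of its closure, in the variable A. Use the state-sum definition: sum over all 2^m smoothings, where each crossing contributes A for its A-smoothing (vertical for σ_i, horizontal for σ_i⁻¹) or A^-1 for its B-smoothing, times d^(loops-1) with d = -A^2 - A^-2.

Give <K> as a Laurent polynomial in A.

-A^9 - A + A^-3 - A^-7 + A^-11 - A^-15 + A^-19

Derivation:
Braid: s1 s1 s1 s1 s1 s1 s1 on 2 strands, 7 crossings.
Writhe w = (#positive) - (#negative) = 7 - 0 = 7.
Enumerate smoothing states for the bracket polynomial. There are 2^7 = 128 states.
For each crossing: s=0 is the vertical smoothing, s=1 horizontal. Crossing k contributes A^(sign_k * (1 - 2*s_k)); loop factor d = -A^2 - A^-2.
Tabulate the states by total A-exponent and number of loops L (A-exp: L × count):
  A^7: L=2 ×1
  A^5: L=1 ×7
  A^3: L=2 ×21
  A^1: L=3 ×35
  A^-1: L=4 ×35
  A^-3: L=5 ×21
  A^-5: L=6 ×7
  A^-7: L=7 ×1
Each group contributes A^e * Σ count * d^(L-1):
Powers of d = -A^2 - A^-2: d^2 = A^4 + 2 + A^-4; d^3 = -A^6 - 3*A^2 - 3*A^-2 - A^-6; d^4 = A^8 + 4*A^4 + 6 + 4*A^-4 + A^-8; d^5 = -A^10 - 5*A^6 - 10*A^2 - 10*A^-2 - 5*A^-6 - A^-10; d^6 = A^12 + 6*A^8 + 15*A^4 + 20 + 15*A^-4 + 6*A^-8 + A^-12.
  A^7 * (d) = -A^9 - A^5
  A^5 * (7) = 7*A^5
  A^3 * (21*d) = -21*A^5 - 21*A
  A^1 * (35*d^2) = 35*A^5 + 70*A + 35*A^-3
  A^-1 * (35*d^3) = -35*A^5 - 105*A - 105*A^-3 - 35*A^-7
  A^-3 * (21*d^4) = 21*A^5 + 84*A + 126*A^-3 + 84*A^-7 + 21*A^-11
  A^-5 * (7*d^5) = -7*A^5 - 35*A - 70*A^-3 - 70*A^-7 - 35*A^-11 - 7*A^-15
  A^-7 * (d^6) = A^5 + 6*A + 15*A^-3 + 20*A^-7 + 15*A^-11 + 6*A^-15 + A^-19
Summing the groups: <K> = -A^9 - A + A^-3 - A^-7 + A^-11 - A^-15 + A^-19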